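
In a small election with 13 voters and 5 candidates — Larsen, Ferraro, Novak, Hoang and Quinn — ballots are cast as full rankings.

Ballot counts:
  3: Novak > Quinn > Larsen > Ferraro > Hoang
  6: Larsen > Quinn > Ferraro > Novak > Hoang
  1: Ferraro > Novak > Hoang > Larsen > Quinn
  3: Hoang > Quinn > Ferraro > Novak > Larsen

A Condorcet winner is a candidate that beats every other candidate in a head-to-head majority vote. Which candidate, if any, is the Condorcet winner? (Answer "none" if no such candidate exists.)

none

Head-to-head results (13 voters):
Larsen vs Ferraro: 3+6 = 9 for Larsen, 4 for Ferraro — Larsen by 9–4.
Larsen vs Novak: 6 for Larsen, 7 for Novak — Novak by 7–6.
Larsen vs Hoang: Larsen preferred on 3+6 = 9 ballots; Larsen wins 9–4.
Larsen vs Quinn: 6+1 = 7 for Larsen, 6 for Quinn — Larsen by 7–6.
Ferraro vs Novak: 10 to 3, Ferraro.
Ferraro vs Hoang: 3+6+1 = 10 for Ferraro, 3 for Hoang — Ferraro by 10–3.
Ferraro vs Quinn: 1 to 12, Quinn.
Novak vs Hoang: Novak preferred on 3+6+1 = 10 ballots; Novak wins 10–3.
Novak vs Quinn: Novak preferred on 3+1 = 4 ballots; Quinn wins 9–4.
Hoang vs Quinn: Hoang preferred on 1+3 = 4 ballots; Quinn wins 9–4.
Every candidate loses at least once (Larsen loses to Novak; Ferraro loses to Larsen; Novak loses to Ferraro; Hoang loses to Larsen; Quinn loses to Larsen). The majority relation contains the cycle Larsen → Ferraro → Novak → Larsen, so there is no Condorcet winner.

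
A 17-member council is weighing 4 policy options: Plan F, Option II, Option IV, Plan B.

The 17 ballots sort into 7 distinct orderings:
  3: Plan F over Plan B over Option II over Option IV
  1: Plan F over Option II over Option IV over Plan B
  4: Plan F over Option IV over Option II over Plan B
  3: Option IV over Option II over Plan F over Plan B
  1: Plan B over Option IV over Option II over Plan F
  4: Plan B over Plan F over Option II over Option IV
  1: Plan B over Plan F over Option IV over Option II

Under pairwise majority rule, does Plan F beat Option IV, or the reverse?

Plan F

Ballots ranking Plan F above Option IV: 3 + 1 + 4 + 4 + 1 = 13.
Ballots ranking Option IV above Plan F: 17 − 13 = 4.
Plan F wins the head-to-head 13–4.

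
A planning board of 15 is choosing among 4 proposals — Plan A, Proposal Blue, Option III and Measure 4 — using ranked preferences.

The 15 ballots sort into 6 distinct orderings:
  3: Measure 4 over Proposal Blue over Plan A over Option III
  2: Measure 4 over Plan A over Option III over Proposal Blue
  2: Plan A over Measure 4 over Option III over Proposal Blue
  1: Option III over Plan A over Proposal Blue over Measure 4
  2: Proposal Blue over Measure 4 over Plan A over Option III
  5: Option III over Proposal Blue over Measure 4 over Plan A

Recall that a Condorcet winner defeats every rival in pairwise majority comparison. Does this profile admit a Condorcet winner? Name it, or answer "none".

none

Check each pair by majority over 15 ballots:
Plan A vs Proposal Blue: Proposal Blue, 10–5.
Plan A vs Option III: 9 to 6, Plan A.
Plan A vs Measure 4: Measure 4 wins 12–3.
Proposal Blue vs Option III: 5 to 10, Option III.
Proposal Blue vs Measure 4: Proposal Blue, 8–7.
Option III vs Measure 4: 1+5 = 6 for Option III, 9 for Measure 4 — Measure 4 by 9–6.
Every option loses at least once (Plan A loses to Proposal Blue; Proposal Blue loses to Option III; Option III loses to Plan A; Measure 4 loses to Proposal Blue). The majority relation contains the cycle Plan A > Option III > Proposal Blue > Plan A, so there is no Condorcet winner.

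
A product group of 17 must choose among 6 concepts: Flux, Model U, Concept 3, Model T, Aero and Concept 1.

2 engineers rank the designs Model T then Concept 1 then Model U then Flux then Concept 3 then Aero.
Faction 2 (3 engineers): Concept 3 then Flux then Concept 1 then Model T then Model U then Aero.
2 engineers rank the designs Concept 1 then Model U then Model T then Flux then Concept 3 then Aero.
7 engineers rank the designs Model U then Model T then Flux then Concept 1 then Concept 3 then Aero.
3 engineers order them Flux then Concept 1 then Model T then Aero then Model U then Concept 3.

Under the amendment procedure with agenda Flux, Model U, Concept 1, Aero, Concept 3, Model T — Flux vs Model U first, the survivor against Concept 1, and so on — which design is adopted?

Round 1: Flux vs Model U — 6–11, Model U advances.
Round 2: Model U vs Concept 1 — 7–10, Concept 1 advances.
Round 3: Concept 1 vs Aero — 17–0, Concept 1 advances.
Round 4: Concept 1 vs Concept 3 — 14–3, Concept 1 advances.
Round 5: Concept 1 vs Model T — 8–9, Model T advances.
The agenda winner is Model T.

Model T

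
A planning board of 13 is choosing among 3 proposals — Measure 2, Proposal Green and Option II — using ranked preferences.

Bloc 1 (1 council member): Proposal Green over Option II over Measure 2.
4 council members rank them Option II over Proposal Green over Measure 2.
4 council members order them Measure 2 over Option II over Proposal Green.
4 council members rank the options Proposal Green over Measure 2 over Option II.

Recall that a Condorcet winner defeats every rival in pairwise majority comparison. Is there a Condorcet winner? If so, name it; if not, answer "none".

Head-to-head results (13 council members):
Measure 2 vs Proposal Green: Measure 2 preferred on 4 ballots; Proposal Green wins 9–4.
Measure 2 vs Option II: Measure 2 preferred on 4+4 = 8 ballots; Measure 2 wins 8–5.
Proposal Green vs Option II: 1+4 = 5 for Proposal Green, 8 for Option II — Option II by 8–5.
No option is unbeaten: Measure 2 loses to Proposal Green; Proposal Green loses to Option II; Option II loses to Measure 2. In particular Measure 2 → Option II → Proposal Green → Measure 2 is a majority cycle — no Condorcet winner exists.

none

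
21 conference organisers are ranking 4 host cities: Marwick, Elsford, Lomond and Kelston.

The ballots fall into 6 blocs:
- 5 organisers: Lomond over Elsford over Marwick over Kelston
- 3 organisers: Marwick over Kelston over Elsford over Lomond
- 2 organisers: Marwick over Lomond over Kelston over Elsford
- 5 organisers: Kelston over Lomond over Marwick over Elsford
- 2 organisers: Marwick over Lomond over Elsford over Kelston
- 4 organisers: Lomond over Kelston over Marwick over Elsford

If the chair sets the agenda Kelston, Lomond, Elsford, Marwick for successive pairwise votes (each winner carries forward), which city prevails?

Lomond

Round 1: Kelston vs Lomond — 8–13, Lomond advances.
Round 2: Lomond vs Elsford — 18–3, Lomond advances.
Round 3: Lomond vs Marwick — 14–7, Lomond advances.
Lomond survives the agenda.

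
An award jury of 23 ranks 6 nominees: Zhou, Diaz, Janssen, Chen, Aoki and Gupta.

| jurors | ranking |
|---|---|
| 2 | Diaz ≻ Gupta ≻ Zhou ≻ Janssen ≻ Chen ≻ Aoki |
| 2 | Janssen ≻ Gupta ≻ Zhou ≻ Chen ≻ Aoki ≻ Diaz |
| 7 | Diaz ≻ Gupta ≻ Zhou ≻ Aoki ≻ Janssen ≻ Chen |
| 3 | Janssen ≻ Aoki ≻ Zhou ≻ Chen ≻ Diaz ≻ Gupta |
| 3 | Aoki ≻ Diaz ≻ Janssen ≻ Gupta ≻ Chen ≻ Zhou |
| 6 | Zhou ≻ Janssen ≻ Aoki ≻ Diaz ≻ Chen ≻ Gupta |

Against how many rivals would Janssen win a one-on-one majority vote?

3

Janssen against each rival (23 jurors):
Janssen vs Zhou: Zhou wins 15–8.
Janssen–Diaz: Diaz 12–11.
Janssen vs Chen: Janssen, 23–0.
Janssen vs Aoki: Janssen preferred on 2+2+3+6 = 13 ballots; Janssen wins 13–10.
Janssen vs Gupta: Janssen wins 14–9.
Janssen beats Chen, Aoki, Gupta; loses to Zhou, Diaz — 3 pairwise wins.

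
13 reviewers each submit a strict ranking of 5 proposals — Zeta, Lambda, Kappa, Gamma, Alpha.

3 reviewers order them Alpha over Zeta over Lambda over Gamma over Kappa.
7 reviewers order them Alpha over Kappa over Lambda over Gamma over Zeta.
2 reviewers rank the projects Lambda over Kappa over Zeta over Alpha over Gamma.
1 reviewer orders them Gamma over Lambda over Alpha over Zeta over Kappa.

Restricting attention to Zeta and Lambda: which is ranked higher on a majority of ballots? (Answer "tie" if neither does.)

Lambda

Ballots ranking Zeta above Lambda: 3.
Ballots ranking Lambda above Zeta: 13 − 3 = 10.
Lambda wins the head-to-head 10–3.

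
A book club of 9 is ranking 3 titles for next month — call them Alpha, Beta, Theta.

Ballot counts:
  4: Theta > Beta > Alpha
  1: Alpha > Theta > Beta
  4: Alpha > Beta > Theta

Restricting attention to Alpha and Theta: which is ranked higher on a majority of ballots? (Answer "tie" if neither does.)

Alpha

Ballots ranking Alpha above Theta: 1 + 4 = 5.
Ballots ranking Theta above Alpha: 9 − 5 = 4.
Alpha wins the head-to-head 5–4.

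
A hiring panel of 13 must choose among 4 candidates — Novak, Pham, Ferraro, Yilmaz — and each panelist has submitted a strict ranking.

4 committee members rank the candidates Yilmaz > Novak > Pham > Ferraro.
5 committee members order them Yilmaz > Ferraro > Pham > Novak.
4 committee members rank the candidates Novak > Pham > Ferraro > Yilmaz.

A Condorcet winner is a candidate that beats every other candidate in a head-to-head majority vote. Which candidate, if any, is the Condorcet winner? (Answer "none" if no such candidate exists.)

Yilmaz

Check each pair by majority over 13 ballots:
Novak vs Pham: Novak is ranked higher on 4+4 = 8 ballots, Pham on 5. Novak wins 8–5.
Novak vs Ferraro: 4+4 = 8 for Novak, 5 for Ferraro — Novak by 8–5.
Novak vs Yilmaz: Novak is ranked higher on 4 ballots, Yilmaz on 9. Yilmaz wins 9–4.
Pham vs Ferraro: 8 to 5, Pham.
Pham vs Yilmaz: Pham is ranked higher on 4 ballots, Yilmaz on 9. Yilmaz wins 9–4.
Ferraro vs Yilmaz: 4 to 9, Yilmaz.
Yilmaz beats each of Novak, Pham, Ferraro — Yilmaz is the Condorcet winner.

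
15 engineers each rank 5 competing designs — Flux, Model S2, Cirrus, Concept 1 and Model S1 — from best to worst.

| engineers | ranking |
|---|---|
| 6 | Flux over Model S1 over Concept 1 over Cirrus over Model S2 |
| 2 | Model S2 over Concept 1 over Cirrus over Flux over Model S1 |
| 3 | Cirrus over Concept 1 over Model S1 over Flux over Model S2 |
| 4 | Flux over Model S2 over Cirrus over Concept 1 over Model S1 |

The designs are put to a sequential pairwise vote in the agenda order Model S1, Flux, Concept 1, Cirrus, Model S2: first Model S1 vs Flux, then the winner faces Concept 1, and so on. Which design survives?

Round 1: Model S1 vs Flux — 3–12, Flux advances.
Round 2: Flux vs Concept 1 — 10–5, Flux advances.
Round 3: Flux vs Cirrus — 10–5, Flux advances.
Round 4: Flux vs Model S2 — 13–2, Flux advances.
The agenda winner is Flux.

Flux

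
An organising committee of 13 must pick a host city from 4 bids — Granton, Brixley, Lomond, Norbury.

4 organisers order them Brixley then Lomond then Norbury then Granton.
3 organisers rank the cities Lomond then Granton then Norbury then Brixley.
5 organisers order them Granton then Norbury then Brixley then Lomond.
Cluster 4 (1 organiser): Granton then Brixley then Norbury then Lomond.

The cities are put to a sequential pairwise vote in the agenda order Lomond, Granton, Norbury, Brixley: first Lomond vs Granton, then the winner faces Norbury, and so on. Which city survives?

Round 1: Lomond vs Granton — 7–6, Lomond advances.
Round 2: Lomond vs Norbury — 7–6, Lomond advances.
Round 3: Lomond vs Brixley — 3–10, Brixley advances.
The agenda winner is Brixley.

Brixley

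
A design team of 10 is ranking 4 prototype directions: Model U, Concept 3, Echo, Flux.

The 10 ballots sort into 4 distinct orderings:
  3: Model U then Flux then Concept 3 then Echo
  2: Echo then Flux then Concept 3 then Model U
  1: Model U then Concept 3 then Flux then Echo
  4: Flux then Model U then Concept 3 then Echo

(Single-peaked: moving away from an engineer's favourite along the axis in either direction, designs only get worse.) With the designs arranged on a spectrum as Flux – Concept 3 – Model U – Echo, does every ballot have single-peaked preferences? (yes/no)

no

Axis positions: Flux=1, Concept 3=2, Model U=3, Echo=4.
Ballot type 1: ranking walks positions 3-1-2-4; Flux is ranked above Concept 3 even though Concept 3 lies between Flux and the peak Model U on the axis — preferences dip and rise again. Not single-peaked.
Ballot type 2: ranking walks positions 4-1-2-3; Flux is ranked above Model U even though Model U lies between Flux and the peak Echo on the axis — preferences dip and rise again. Not single-peaked.
Ballot type 3 (peak Model U at position 3): ranking walks positions 3-2-1-4, expanding outward from the peak — single-peaked.
Ballot type 4: ranking walks positions 1-3-2-4; Model U is ranked above Concept 3 even though Concept 3 lies between Model U and the peak Flux on the axis — preferences dip and rise again. Not single-peaked.
Ballot type 1 violates single-peakedness, so the profile is not single-peaked on this axis.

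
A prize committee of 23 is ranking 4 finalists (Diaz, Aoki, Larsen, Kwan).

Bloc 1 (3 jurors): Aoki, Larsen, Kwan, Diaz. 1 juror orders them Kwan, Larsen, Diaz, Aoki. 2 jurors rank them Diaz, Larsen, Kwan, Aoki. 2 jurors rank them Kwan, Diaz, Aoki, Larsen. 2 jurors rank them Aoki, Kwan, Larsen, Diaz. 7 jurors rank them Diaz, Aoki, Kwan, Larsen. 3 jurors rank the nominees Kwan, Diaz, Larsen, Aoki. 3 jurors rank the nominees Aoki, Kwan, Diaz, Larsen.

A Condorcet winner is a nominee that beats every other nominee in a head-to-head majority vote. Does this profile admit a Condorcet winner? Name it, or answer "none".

none

Pairwise majorities:
Diaz vs Aoki: Diaz preferred on 1+2+2+7+3 = 15 ballots; Diaz wins 15–8.
Diaz vs Larsen: Diaz preferred on 2+2+7+3+3 = 17 ballots; Diaz wins 17–6.
Diaz vs Kwan: Diaz is ranked higher on 2+7 = 9 ballots, Kwan on 14. Kwan wins 14–9.
Aoki vs Larsen: 3+2+2+7+3 = 17 for Aoki, 6 for Larsen — Aoki by 17–6.
Aoki vs Kwan: Aoki preferred on 3+2+7+3 = 15 ballots; Aoki wins 15–8.
Larsen vs Kwan: 5 to 18, Kwan.
Each nominee drops at least one matchup (Diaz loses to Kwan; Aoki loses to Diaz; Larsen loses to Diaz; Kwan loses to Aoki); the cycle Diaz beats Aoki beats Kwan beats Diaz rules out a Condorcet winner.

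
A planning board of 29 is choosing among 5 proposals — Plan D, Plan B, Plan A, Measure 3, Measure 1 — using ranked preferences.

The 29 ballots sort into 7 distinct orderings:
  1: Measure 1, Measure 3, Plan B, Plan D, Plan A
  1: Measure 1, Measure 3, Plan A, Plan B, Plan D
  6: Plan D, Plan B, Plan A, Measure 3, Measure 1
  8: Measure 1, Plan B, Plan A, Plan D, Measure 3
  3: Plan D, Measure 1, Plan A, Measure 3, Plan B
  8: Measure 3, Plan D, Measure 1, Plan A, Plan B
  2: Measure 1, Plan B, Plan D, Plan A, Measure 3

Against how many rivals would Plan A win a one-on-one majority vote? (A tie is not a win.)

Plan A against each rival (29 council members):
Plan A vs Plan D: Plan D wins 20–9.
Plan A vs Plan B: 1+3+8 = 12 for Plan A, 17 for Plan B — Plan B by 17–12.
Plan A vs Measure 3: 6+8+3+2 = 19 for Plan A, 10 for Measure 3 — Plan A by 19–10.
Plan A vs Measure 1: 6 to 23, Measure 1.
Plan A beats Measure 3; loses to Plan D, Plan B, Measure 1 — 1 pairwise win.

1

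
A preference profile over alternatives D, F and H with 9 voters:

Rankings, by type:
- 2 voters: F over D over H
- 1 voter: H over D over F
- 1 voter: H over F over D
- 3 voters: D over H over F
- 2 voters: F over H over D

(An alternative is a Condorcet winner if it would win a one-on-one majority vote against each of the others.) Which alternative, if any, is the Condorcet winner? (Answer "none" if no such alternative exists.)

Check each pair by majority over 9 ballots:
D–F: F 5–4.
D–H: D 5–4.
F–H: H 5–4.
Every alternative loses at least once (D loses to F; F loses to H; H loses to D). The majority relation contains the cycle D > H > F > D, so there is no Condorcet winner.

none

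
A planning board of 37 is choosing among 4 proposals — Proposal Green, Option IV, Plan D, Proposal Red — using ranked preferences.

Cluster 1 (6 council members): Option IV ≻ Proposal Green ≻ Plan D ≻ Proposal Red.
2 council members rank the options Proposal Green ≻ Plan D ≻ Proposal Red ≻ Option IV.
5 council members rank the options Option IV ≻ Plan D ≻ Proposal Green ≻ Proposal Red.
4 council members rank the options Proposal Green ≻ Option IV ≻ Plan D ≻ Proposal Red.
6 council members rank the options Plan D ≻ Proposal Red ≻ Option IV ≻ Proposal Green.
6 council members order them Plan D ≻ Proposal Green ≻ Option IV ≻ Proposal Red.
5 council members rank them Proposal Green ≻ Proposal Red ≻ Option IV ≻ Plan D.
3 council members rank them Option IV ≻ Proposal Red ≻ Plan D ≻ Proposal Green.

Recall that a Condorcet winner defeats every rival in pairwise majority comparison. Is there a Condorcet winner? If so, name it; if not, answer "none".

Check each pair by majority over 37 ballots:
Proposal Green vs Option IV: Proposal Green preferred on 2+4+6+5 = 17 ballots; Option IV wins 20–17.
Proposal Green vs Plan D: 17 to 20, Plan D.
Proposal Green vs Proposal Red: Proposal Green preferred on 6+2+5+4+6+5 = 28 ballots; Proposal Green wins 28–9.
Option IV vs Plan D: 23 to 14, Option IV.
Option IV vs Proposal Red: 6+5+4+6+3 = 24 for Option IV, 13 for Proposal Red — Option IV by 24–13.
Plan D vs Proposal Red: 29 to 8, Plan D.
Option IV wins every pairwise contest, so Option IV is the Condorcet winner.

Option IV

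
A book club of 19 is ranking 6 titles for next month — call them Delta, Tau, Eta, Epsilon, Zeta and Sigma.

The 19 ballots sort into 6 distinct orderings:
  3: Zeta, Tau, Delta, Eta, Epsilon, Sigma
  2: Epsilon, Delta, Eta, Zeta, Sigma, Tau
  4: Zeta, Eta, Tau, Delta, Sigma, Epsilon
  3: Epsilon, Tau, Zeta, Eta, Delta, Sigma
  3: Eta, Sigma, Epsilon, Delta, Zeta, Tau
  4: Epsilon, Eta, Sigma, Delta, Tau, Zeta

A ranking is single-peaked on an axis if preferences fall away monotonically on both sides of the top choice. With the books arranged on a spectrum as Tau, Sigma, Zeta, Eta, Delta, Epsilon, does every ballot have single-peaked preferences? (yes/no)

Axis positions: Tau=1, Sigma=2, Zeta=3, Eta=4, Delta=5, Epsilon=6.
Faction 1: ranking walks positions 3-1-5-4-6-2; Tau is ranked above Sigma even though Sigma lies between Tau and the peak Zeta on the axis — preferences dip and rise again. Not single-peaked.
Faction 2 (peak Epsilon at position 6): ranking walks positions 6-5-4-3-2-1, expanding outward from the peak — single-peaked.
Faction 3: ranking walks positions 3-4-1-5-2-6; Tau is ranked above Sigma even though Sigma lies between Tau and the peak Zeta on the axis — preferences dip and rise again. Not single-peaked.
Faction 4: ranking walks positions 6-1-3-4-5-2; Tau is ranked above Delta even though Delta lies between Tau and the peak Epsilon on the axis — preferences dip and rise again. Not single-peaked.
Faction 5: ranking walks positions 4-2-6-5-3-1; Sigma is ranked above Zeta even though Zeta lies between Sigma and the peak Eta on the axis — preferences dip and rise again. Not single-peaked.
Faction 6: ranking walks positions 6-4-2-5-1-3; Eta is ranked above Delta even though Delta lies between Eta and the peak Epsilon on the axis — preferences dip and rise again. Not single-peaked.
Faction 1 violates single-peakedness, so the profile is not single-peaked on this axis.

no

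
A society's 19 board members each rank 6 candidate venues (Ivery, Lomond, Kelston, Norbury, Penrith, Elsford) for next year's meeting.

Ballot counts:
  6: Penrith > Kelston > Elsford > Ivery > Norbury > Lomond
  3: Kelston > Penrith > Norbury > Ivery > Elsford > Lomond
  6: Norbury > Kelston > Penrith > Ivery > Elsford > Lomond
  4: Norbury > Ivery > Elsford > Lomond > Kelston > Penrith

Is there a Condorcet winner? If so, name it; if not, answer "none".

Check each pair by majority over 19 ballots:
Ivery vs Lomond: Ivery is ranked higher on 6+3+6+4 = 19 ballots, Lomond on 0. Ivery wins 19–0.
Ivery vs Kelston: Ivery is ranked higher on 4 ballots, Kelston on 15. Kelston wins 15–4.
Ivery–Norbury: Norbury 13–6.
Ivery vs Penrith: Ivery is ranked higher on 4 ballots, Penrith on 15. Penrith wins 15–4.
Ivery vs Elsford: Ivery is ranked higher on 3+6+4 = 13 ballots, Elsford on 6. Ivery wins 13–6.
Lomond vs Kelston: Lomond preferred on 4 ballots; Kelston wins 15–4.
Lomond vs Norbury: Lomond is ranked higher on 0 ballots, Norbury on 19. Norbury wins 19–0.
Lomond vs Penrith: 4 for Lomond, 15 for Penrith — Penrith by 15–4.
Lomond vs Elsford: 0 for Lomond, 19 for Elsford — Elsford by 19–0.
Kelston vs Norbury: Norbury, 10–9.
Kelston vs Penrith: Kelston, 13–6.
Kelston–Elsford: Kelston 15–4.
Norbury vs Penrith: Norbury, 10–9.
Norbury vs Elsford: Norbury, 13–6.
Penrith–Elsford: Penrith 15–4.
Norbury wins every pairwise contest, so Norbury is the Condorcet winner.

Norbury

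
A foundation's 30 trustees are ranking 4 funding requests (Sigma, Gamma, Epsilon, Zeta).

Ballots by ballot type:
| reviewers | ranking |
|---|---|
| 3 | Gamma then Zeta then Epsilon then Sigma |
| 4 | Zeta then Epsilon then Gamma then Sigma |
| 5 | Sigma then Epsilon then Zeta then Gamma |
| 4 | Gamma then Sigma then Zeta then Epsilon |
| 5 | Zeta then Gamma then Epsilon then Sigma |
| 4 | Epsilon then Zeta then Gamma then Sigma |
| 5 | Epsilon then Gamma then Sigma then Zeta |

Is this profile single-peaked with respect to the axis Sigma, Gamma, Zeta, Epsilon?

Axis positions: Sigma=1, Gamma=2, Zeta=3, Epsilon=4.
Ballot type 1 (peak Gamma at position 2): ranking walks positions 2-3-4-1, expanding outward from the peak — single-peaked.
Ballot type 2 (peak Zeta at position 3): ranking walks positions 3-4-2-1, expanding outward from the peak — single-peaked.
Ballot type 3: ranking walks positions 1-4-3-2; Epsilon is ranked above Gamma even though Gamma lies between Epsilon and the peak Sigma on the axis — preferences dip and rise again. Not single-peaked.
Ballot type 4 (peak Gamma at position 2): ranking walks positions 2-1-3-4, expanding outward from the peak — single-peaked.
Ballot type 5 (peak Zeta at position 3): ranking walks positions 3-2-4-1, expanding outward from the peak — single-peaked.
Ballot type 6 (peak Epsilon at position 4): ranking walks positions 4-3-2-1, expanding outward from the peak — single-peaked.
Ballot type 7: ranking walks positions 4-2-1-3; Gamma is ranked above Zeta even though Zeta lies between Gamma and the peak Epsilon on the axis — preferences dip and rise again. Not single-peaked.
Ballot type 3 violates single-peakedness, so the profile is not single-peaked on this axis.

no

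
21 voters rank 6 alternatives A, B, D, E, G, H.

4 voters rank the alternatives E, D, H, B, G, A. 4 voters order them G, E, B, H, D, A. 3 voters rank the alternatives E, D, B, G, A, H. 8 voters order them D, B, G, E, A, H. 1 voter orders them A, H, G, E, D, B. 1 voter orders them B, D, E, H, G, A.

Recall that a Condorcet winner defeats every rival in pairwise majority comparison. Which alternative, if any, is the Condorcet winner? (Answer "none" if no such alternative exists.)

none

Head-to-head results (21 voters):
A vs B: 1 to 20, B.
A vs D: 1 for A, 20 for D — D by 20–1.
A vs E: 1 for A, 20 for E — E by 20–1.
A vs G: 1 for A, 20 for G — G by 20–1.
A vs H: 3+8+1 = 12 for A, 9 for H — A by 12–9.
B vs D: B preferred on 4+1 = 5 ballots; D wins 16–5.
B vs E: B preferred on 8+1 = 9 ballots; E wins 12–9.
B vs G: B is ranked higher on 4+3+8+1 = 16 ballots, G on 5. B wins 16–5.
B vs H: B preferred on 4+3+8+1 = 16 ballots; B wins 16–5.
D vs E: 9 to 12, E.
D vs G: 4+3+8+1 = 16 for D, 5 for G — D by 16–5.
D vs H: D preferred on 4+3+8+1 = 16 ballots; D wins 16–5.
E vs G: 8 to 13, G.
E vs H: 4+4+3+8+1 = 20 for E, 1 for H — E by 20–1.
G vs H: 4+3+8 = 15 for G, 6 for H — G by 15–6.
No alternative is unbeaten: A loses to B; B loses to D; D loses to E; E loses to G; G loses to B; H loses to A. In particular B → G → E → B is a majority cycle — no Condorcet winner exists.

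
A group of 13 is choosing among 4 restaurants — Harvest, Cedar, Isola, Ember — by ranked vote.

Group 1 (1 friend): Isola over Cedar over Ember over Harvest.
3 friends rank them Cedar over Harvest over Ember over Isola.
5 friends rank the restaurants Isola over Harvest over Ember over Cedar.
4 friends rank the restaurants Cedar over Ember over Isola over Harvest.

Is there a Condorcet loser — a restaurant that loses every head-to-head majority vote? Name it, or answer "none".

none

Pairwise majorities:
Harvest vs Cedar: Cedar wins 8–5.
Harvest–Isola: Isola 10–3.
Harvest vs Ember: Harvest wins 8–5.
Cedar vs Isola: Cedar wins 7–6.
Cedar vs Ember: Cedar preferred on 1+3+4 = 8 ballots; Cedar wins 8–5.
Isola vs Ember: 6 to 7, Ember.
Each restaurant has at least one pairwise win (Harvest beats Ember; Cedar beats Harvest; Isola beats Harvest; Ember beats Isola) — no Condorcet loser.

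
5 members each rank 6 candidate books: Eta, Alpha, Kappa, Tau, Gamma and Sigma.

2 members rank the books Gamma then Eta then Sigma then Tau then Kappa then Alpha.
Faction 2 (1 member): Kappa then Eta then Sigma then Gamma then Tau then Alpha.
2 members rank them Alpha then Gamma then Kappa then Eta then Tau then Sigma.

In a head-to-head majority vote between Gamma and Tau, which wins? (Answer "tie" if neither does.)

Gamma

Ballots ranking Gamma above Tau: 2 + 1 + 2 = 5.
Ballots ranking Tau above Gamma: 5 − 5 = 0.
Gamma wins the head-to-head 5–0.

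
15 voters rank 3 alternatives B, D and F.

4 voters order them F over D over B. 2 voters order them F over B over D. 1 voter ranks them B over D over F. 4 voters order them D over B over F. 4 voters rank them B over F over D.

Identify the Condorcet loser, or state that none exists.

Pairwise majorities:
B vs D: D wins 8–7.
B vs F: 9 to 6, B.
D vs F: F, 10–5.
Every alternative wins at least one matchup (B beats F; D beats B; F beats D), so there is no Condorcet loser.

none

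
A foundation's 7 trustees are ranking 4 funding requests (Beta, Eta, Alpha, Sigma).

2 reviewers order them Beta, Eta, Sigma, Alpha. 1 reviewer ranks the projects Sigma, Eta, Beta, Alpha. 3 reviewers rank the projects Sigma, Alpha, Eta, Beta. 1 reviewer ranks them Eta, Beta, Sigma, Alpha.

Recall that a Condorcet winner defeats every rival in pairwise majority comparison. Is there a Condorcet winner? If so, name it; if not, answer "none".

Head-to-head results (7 reviewers):
Beta vs Eta: Eta, 5–2.
Beta vs Alpha: Beta, 4–3.
Beta–Sigma: Sigma 4–3.
Eta vs Alpha: Eta wins 4–3.
Eta–Sigma: Sigma 4–3.
Alpha–Sigma: Sigma 7–0.
Sigma wins every pairwise contest, so Sigma is the Condorcet winner.

Sigma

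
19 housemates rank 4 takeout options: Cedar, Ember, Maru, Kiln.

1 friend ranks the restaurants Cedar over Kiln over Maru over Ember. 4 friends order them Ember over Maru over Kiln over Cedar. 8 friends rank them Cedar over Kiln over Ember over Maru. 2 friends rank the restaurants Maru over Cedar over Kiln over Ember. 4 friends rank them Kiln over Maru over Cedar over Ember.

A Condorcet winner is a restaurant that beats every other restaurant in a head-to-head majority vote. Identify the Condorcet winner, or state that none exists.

Head-to-head results (19 friends):
Cedar vs Ember: 15 to 4, Cedar.
Cedar vs Maru: 9 to 10, Maru.
Cedar vs Kiln: 11 to 8, Cedar.
Ember vs Maru: Ember, 12–7.
Ember vs Kiln: Ember is ranked higher on 4 ballots, Kiln on 15. Kiln wins 15–4.
Maru vs Kiln: 4+2 = 6 for Maru, 13 for Kiln — Kiln by 13–6.
Each restaurant drops at least one matchup (Cedar loses to Maru; Ember loses to Cedar; Maru loses to Ember; Kiln loses to Cedar); the cycle Cedar → Ember → Maru → Cedar rules out a Condorcet winner.

none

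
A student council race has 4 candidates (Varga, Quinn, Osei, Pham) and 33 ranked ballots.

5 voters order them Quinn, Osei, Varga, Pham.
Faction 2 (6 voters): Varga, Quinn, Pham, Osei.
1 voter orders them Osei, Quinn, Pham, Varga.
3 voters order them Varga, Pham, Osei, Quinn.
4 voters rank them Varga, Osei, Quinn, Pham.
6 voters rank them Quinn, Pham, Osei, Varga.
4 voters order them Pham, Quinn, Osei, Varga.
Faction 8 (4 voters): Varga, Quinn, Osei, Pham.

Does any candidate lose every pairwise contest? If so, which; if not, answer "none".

Head-to-head results (33 voters):
Varga vs Quinn: 6+3+4+4 = 17 for Varga, 16 for Quinn — Varga by 17–16.
Varga vs Osei: Varga, 17–16.
Varga–Pham: Varga 22–11.
Quinn vs Osei: Quinn wins 25–8.
Quinn vs Pham: Quinn wins 26–7.
Osei vs Pham: Pham, 19–14.
Osei is beaten in every head-to-head and is the Condorcet loser.

Osei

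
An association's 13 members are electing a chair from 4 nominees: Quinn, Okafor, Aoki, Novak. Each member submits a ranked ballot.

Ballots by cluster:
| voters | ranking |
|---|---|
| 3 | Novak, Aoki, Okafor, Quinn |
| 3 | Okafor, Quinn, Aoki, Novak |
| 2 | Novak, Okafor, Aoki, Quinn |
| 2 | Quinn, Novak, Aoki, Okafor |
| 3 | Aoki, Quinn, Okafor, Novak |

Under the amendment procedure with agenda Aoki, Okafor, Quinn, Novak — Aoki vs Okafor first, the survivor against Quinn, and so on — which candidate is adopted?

Round 1: Aoki vs Okafor — 8–5, Aoki advances.
Round 2: Aoki vs Quinn — 8–5, Aoki advances.
Round 3: Aoki vs Novak — 6–7, Novak advances.
The agenda winner is Novak.

Novak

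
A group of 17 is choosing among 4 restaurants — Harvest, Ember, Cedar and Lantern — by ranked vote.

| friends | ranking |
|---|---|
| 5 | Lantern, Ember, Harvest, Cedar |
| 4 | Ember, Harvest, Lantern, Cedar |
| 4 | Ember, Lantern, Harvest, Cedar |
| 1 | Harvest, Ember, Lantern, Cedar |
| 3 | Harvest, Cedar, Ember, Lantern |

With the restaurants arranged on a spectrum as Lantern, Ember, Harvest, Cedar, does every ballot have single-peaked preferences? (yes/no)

yes

Axis positions: Lantern=1, Ember=2, Harvest=3, Cedar=4.
Ballot type 1 (peak Lantern at position 1): ranking walks positions 1-2-3-4, expanding outward from the peak — single-peaked.
Ballot type 2 (peak Ember at position 2): ranking walks positions 2-3-1-4, expanding outward from the peak — single-peaked.
Ballot type 3 (peak Ember at position 2): ranking walks positions 2-1-3-4, expanding outward from the peak — single-peaked.
Ballot type 4 (peak Harvest at position 3): ranking walks positions 3-2-1-4, expanding outward from the peak — single-peaked.
Ballot type 5 (peak Harvest at position 3): ranking walks positions 3-4-2-1, expanding outward from the peak — single-peaked.
Every ranking is single-peaked on this axis.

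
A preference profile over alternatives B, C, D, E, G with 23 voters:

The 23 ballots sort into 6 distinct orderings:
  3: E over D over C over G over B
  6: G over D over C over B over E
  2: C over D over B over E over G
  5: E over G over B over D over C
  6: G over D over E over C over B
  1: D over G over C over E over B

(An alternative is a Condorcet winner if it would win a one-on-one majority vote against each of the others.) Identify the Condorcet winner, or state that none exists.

G

Head-to-head results (23 voters):
B vs C: B is ranked higher on 5 ballots, C on 18. C wins 18–5.
B vs D: B preferred on 5 ballots; D wins 18–5.
B vs E: 8 to 15, E.
B vs G: B preferred on 2 ballots; G wins 21–2.
C vs D: C is ranked higher on 2 ballots, D on 21. D wins 21–2.
C vs E: 9 to 14, E.
C vs G: 3+2 = 5 for C, 18 for G — G by 18–5.
D vs E: D is ranked higher on 6+2+6+1 = 15 ballots, E on 8. D wins 15–8.
D vs G: D is ranked higher on 3+2+1 = 6 ballots, G on 17. G wins 17–6.
E vs G: 3+2+5 = 10 for E, 13 for G — G by 13–10.
G beats each of B, C, D, E — G is the Condorcet winner.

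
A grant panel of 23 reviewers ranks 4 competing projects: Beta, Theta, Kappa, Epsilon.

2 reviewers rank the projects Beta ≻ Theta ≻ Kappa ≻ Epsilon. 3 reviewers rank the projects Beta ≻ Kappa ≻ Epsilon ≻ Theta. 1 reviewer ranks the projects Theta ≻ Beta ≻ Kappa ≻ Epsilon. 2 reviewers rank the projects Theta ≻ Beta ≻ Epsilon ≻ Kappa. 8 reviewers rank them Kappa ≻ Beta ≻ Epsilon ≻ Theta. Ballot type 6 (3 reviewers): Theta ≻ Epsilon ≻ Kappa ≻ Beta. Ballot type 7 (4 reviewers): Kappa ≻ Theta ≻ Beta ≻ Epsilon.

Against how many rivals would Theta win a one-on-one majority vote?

1

Theta against each rival (23 reviewers):
Theta vs Beta: Theta is ranked higher on 1+2+3+4 = 10 ballots, Beta on 13. Beta wins 13–10.
Theta vs Kappa: Theta preferred on 2+1+2+3 = 8 ballots; Kappa wins 15–8.
Theta vs Epsilon: Theta preferred on 2+1+2+3+4 = 12 ballots; Theta wins 12–11.
Theta beats Epsilon; loses to Beta, Kappa — 1 pairwise win.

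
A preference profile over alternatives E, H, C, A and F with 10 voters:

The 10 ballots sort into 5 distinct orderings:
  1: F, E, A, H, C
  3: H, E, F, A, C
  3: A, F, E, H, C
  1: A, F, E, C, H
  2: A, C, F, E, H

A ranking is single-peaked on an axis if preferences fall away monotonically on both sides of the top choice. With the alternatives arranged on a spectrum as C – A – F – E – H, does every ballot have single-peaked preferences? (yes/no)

yes

Axis positions: C=1, A=2, F=3, E=4, H=5.
Bloc 1 (peak F at position 3): ranking walks positions 3-4-2-5-1, expanding outward from the peak — single-peaked.
Bloc 2 (peak H at position 5): ranking walks positions 5-4-3-2-1, expanding outward from the peak — single-peaked.
Bloc 3 (peak A at position 2): ranking walks positions 2-3-4-5-1, expanding outward from the peak — single-peaked.
Bloc 4 (peak A at position 2): ranking walks positions 2-3-4-1-5, expanding outward from the peak — single-peaked.
Bloc 5 (peak A at position 2): ranking walks positions 2-1-3-4-5, expanding outward from the peak — single-peaked.
Every ranking is single-peaked on this axis.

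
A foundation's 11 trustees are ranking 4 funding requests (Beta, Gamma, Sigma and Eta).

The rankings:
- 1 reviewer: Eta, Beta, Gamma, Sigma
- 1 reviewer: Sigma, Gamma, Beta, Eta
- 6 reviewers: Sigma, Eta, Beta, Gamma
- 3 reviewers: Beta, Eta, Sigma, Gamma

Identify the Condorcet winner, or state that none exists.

Sigma

Check each pair by majority over 11 ballots:
Beta vs Gamma: Beta, 10–1.
Beta vs Sigma: Beta is ranked higher on 1+3 = 4 ballots, Sigma on 7. Sigma wins 7–4.
Beta–Eta: Eta 7–4.
Gamma vs Sigma: 1 to 10, Sigma.
Gamma vs Eta: Eta, 10–1.
Sigma–Eta: Sigma 7–4.
Sigma beats each of Beta, Gamma, Eta — Sigma is the Condorcet winner.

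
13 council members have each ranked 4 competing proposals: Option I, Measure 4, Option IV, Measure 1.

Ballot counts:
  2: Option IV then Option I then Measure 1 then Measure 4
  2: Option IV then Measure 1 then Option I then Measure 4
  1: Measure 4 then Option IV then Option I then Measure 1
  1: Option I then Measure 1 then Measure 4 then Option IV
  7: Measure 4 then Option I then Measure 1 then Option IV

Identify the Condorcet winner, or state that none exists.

Pairwise majorities:
Option I vs Measure 4: Option I is ranked higher on 2+2+1 = 5 ballots, Measure 4 on 8. Measure 4 wins 8–5.
Option I vs Option IV: 1+7 = 8 for Option I, 5 for Option IV — Option I by 8–5.
Option I vs Measure 1: 11 to 2, Option I.
Measure 4 vs Option IV: Measure 4 preferred on 1+1+7 = 9 ballots; Measure 4 wins 9–4.
Measure 4 vs Measure 1: Measure 4 is ranked higher on 1+7 = 8 ballots, Measure 1 on 5. Measure 4 wins 8–5.
Option IV vs Measure 1: 2+2+1 = 5 for Option IV, 8 for Measure 1 — Measure 1 by 8–5.
Only Measure 4 has no losses; Measure 4 is the Condorcet winner.

Measure 4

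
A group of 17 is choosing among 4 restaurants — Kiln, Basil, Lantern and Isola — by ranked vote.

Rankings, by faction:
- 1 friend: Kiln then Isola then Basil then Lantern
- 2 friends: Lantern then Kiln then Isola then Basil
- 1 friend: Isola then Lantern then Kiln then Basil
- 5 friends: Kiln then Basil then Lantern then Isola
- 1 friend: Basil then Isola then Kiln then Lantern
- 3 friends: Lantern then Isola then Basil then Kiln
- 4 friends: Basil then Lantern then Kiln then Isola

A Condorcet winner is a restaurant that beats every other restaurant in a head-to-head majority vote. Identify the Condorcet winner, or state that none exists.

none

Head-to-head results (17 friends):
Kiln vs Basil: Kiln preferred on 1+2+1+5 = 9 ballots; Kiln wins 9–8.
Kiln vs Lantern: Kiln preferred on 1+5+1 = 7 ballots; Lantern wins 10–7.
Kiln vs Isola: 1+2+5+4 = 12 for Kiln, 5 for Isola — Kiln by 12–5.
Basil vs Lantern: 11 to 6, Basil.
Basil vs Isola: Basil is ranked higher on 5+1+4 = 10 ballots, Isola on 7. Basil wins 10–7.
Lantern vs Isola: Lantern is ranked higher on 2+5+3+4 = 14 ballots, Isola on 3. Lantern wins 14–3.
Each restaurant drops at least one matchup (Kiln loses to Lantern; Basil loses to Kiln; Lantern loses to Basil; Isola loses to Kiln); the cycle Kiln → Basil → Lantern → Kiln rules out a Condorcet winner.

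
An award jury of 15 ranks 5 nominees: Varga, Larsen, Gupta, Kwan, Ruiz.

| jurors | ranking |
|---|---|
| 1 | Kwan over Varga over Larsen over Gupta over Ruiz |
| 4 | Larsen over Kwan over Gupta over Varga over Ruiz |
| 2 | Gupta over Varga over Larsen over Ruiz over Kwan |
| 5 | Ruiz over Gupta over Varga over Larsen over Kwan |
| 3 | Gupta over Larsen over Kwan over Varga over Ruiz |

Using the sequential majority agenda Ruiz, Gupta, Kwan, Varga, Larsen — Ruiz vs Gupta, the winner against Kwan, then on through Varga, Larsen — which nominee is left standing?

Round 1: Ruiz vs Gupta — 5–10, Gupta advances.
Round 2: Gupta vs Kwan — 10–5, Gupta advances.
Round 3: Gupta vs Varga — 14–1, Gupta advances.
Round 4: Gupta vs Larsen — 10–5, Gupta advances.
Gupta survives the agenda.

Gupta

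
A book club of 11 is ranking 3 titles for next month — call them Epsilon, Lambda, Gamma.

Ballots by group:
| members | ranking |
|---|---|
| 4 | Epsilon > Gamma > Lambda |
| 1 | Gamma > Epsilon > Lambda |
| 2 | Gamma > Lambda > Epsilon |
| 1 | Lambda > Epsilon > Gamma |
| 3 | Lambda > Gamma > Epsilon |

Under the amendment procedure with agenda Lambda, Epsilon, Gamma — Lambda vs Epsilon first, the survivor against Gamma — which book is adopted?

Round 1: Lambda vs Epsilon — 6–5, Lambda advances.
Round 2: Lambda vs Gamma — 4–7, Gamma advances.
The agenda winner is Gamma.

Gamma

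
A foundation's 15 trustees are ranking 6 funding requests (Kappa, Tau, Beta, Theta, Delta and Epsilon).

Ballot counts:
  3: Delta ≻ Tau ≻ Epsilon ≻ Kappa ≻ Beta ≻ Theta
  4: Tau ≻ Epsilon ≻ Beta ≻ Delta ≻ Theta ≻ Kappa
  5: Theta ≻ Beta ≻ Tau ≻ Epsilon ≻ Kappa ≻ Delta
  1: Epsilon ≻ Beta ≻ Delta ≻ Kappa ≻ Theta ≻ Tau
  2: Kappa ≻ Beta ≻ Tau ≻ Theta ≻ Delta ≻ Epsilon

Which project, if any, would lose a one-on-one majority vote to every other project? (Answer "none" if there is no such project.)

Kappa

Head-to-head results (15 reviewers):
Kappa vs Tau: 1+2 = 3 for Kappa, 12 for Tau — Tau by 12–3.
Kappa vs Beta: Beta wins 10–5.
Kappa vs Theta: Kappa is ranked higher on 3+1+2 = 6 ballots, Theta on 9. Theta wins 9–6.
Kappa vs Delta: Kappa is ranked higher on 5+2 = 7 ballots, Delta on 8. Delta wins 8–7.
Kappa vs Epsilon: Epsilon, 13–2.
Tau vs Beta: 7 to 8, Beta.
Tau–Theta: Tau 9–6.
Tau vs Delta: 4+5+2 = 11 for Tau, 4 for Delta — Tau by 11–4.
Tau vs Epsilon: Tau preferred on 3+4+5+2 = 14 ballots; Tau wins 14–1.
Beta vs Theta: 10 to 5, Beta.
Beta vs Delta: Beta, 12–3.
Beta vs Epsilon: Epsilon wins 8–7.
Theta vs Delta: Theta preferred on 5+2 = 7 ballots; Delta wins 8–7.
Theta vs Epsilon: Theta is ranked higher on 5+2 = 7 ballots, Epsilon on 8. Epsilon wins 8–7.
Delta vs Epsilon: Epsilon wins 10–5.
Kappa loses to every other project — it is the Condorcet loser.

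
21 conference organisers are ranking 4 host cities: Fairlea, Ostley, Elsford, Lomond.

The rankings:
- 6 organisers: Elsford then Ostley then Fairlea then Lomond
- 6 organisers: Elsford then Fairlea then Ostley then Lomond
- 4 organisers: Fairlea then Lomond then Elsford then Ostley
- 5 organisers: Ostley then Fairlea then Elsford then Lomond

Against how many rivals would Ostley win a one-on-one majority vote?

Ostley against each rival (21 organisers):
Ostley vs Fairlea: Ostley, 11–10.
Ostley vs Elsford: Elsford wins 16–5.
Ostley vs Lomond: Ostley wins 17–4.
Ostley beats Fairlea, Lomond; loses to Elsford — 2 pairwise wins.

2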